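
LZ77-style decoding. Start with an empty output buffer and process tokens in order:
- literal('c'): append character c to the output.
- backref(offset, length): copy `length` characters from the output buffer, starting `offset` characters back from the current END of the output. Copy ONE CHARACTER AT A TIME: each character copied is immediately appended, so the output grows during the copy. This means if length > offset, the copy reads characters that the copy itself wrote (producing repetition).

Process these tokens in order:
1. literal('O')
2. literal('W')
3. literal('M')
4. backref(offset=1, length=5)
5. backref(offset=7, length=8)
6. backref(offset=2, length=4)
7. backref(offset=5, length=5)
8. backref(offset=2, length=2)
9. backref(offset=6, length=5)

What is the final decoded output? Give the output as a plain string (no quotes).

Token 1: literal('O'). Output: "O"
Token 2: literal('W'). Output: "OW"
Token 3: literal('M'). Output: "OWM"
Token 4: backref(off=1, len=5) (overlapping!). Copied 'MMMMM' from pos 2. Output: "OWMMMMMM"
Token 5: backref(off=7, len=8) (overlapping!). Copied 'WMMMMMMW' from pos 1. Output: "OWMMMMMMWMMMMMMW"
Token 6: backref(off=2, len=4) (overlapping!). Copied 'MWMW' from pos 14. Output: "OWMMMMMMWMMMMMMWMWMW"
Token 7: backref(off=5, len=5). Copied 'WMWMW' from pos 15. Output: "OWMMMMMMWMMMMMMWMWMWWMWMW"
Token 8: backref(off=2, len=2). Copied 'MW' from pos 23. Output: "OWMMMMMMWMMMMMMWMWMWWMWMWMW"
Token 9: backref(off=6, len=5). Copied 'MWMWM' from pos 21. Output: "OWMMMMMMWMMMMMMWMWMWWMWMWMWMWMWM"

Answer: OWMMMMMMWMMMMMMWMWMWWMWMWMWMWMWM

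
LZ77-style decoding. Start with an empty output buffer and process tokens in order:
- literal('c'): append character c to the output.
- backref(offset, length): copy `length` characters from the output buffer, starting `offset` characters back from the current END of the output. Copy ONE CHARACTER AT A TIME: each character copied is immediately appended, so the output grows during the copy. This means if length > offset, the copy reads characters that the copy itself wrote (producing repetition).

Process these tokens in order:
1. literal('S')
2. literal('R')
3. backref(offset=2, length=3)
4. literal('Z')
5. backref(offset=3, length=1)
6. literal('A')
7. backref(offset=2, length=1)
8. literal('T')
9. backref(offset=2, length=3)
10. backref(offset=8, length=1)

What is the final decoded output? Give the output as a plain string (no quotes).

Token 1: literal('S'). Output: "S"
Token 2: literal('R'). Output: "SR"
Token 3: backref(off=2, len=3) (overlapping!). Copied 'SRS' from pos 0. Output: "SRSRS"
Token 4: literal('Z'). Output: "SRSRSZ"
Token 5: backref(off=3, len=1). Copied 'R' from pos 3. Output: "SRSRSZR"
Token 6: literal('A'). Output: "SRSRSZRA"
Token 7: backref(off=2, len=1). Copied 'R' from pos 6. Output: "SRSRSZRAR"
Token 8: literal('T'). Output: "SRSRSZRART"
Token 9: backref(off=2, len=3) (overlapping!). Copied 'RTR' from pos 8. Output: "SRSRSZRARTRTR"
Token 10: backref(off=8, len=1). Copied 'Z' from pos 5. Output: "SRSRSZRARTRTRZ"

Answer: SRSRSZRARTRTRZ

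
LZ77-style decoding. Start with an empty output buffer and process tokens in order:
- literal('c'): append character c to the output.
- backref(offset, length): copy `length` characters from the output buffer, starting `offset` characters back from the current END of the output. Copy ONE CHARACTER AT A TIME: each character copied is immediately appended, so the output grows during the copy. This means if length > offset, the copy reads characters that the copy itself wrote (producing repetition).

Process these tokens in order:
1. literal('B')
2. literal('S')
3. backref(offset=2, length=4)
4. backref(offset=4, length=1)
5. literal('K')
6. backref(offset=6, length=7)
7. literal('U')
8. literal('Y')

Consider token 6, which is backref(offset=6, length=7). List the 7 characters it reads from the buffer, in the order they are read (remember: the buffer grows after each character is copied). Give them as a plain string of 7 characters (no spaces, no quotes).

Token 1: literal('B'). Output: "B"
Token 2: literal('S'). Output: "BS"
Token 3: backref(off=2, len=4) (overlapping!). Copied 'BSBS' from pos 0. Output: "BSBSBS"
Token 4: backref(off=4, len=1). Copied 'B' from pos 2. Output: "BSBSBSB"
Token 5: literal('K'). Output: "BSBSBSBK"
Token 6: backref(off=6, len=7). Buffer before: "BSBSBSBK" (len 8)
  byte 1: read out[2]='B', append. Buffer now: "BSBSBSBKB"
  byte 2: read out[3]='S', append. Buffer now: "BSBSBSBKBS"
  byte 3: read out[4]='B', append. Buffer now: "BSBSBSBKBSB"
  byte 4: read out[5]='S', append. Buffer now: "BSBSBSBKBSBS"
  byte 5: read out[6]='B', append. Buffer now: "BSBSBSBKBSBSB"
  byte 6: read out[7]='K', append. Buffer now: "BSBSBSBKBSBSBK"
  byte 7: read out[8]='B', append. Buffer now: "BSBSBSBKBSBSBKB"

Answer: BSBSBKB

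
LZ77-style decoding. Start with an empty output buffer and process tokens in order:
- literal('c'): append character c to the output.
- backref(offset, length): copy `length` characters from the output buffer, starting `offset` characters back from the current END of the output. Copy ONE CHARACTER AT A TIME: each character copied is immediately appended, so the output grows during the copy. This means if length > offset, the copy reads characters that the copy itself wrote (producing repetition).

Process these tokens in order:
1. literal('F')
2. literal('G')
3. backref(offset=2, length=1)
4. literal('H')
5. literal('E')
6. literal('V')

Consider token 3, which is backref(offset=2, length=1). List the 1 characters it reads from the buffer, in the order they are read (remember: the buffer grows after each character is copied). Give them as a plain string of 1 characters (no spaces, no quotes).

Answer: F

Derivation:
Token 1: literal('F'). Output: "F"
Token 2: literal('G'). Output: "FG"
Token 3: backref(off=2, len=1). Buffer before: "FG" (len 2)
  byte 1: read out[0]='F', append. Buffer now: "FGF"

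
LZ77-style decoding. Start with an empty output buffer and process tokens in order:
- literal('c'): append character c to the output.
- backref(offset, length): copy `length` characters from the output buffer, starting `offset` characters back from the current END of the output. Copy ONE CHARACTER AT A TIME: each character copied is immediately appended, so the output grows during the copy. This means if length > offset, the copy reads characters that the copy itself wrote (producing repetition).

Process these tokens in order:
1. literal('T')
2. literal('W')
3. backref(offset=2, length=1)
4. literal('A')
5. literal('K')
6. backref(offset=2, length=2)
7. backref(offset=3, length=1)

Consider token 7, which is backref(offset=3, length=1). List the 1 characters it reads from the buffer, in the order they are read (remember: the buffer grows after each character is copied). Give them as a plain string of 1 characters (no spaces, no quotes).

Token 1: literal('T'). Output: "T"
Token 2: literal('W'). Output: "TW"
Token 3: backref(off=2, len=1). Copied 'T' from pos 0. Output: "TWT"
Token 4: literal('A'). Output: "TWTA"
Token 5: literal('K'). Output: "TWTAK"
Token 6: backref(off=2, len=2). Copied 'AK' from pos 3. Output: "TWTAKAK"
Token 7: backref(off=3, len=1). Buffer before: "TWTAKAK" (len 7)
  byte 1: read out[4]='K', append. Buffer now: "TWTAKAKK"

Answer: K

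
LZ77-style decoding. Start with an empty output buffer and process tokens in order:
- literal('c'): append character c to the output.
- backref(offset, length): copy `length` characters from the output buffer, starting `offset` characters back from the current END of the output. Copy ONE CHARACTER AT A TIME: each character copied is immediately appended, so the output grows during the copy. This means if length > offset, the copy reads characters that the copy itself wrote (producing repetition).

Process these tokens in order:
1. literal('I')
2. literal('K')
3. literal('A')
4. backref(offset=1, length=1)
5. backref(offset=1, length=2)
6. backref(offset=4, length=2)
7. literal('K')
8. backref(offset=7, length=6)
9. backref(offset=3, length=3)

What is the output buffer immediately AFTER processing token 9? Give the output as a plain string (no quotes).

Answer: IKAAAAAAKAAAAAAAAA

Derivation:
Token 1: literal('I'). Output: "I"
Token 2: literal('K'). Output: "IK"
Token 3: literal('A'). Output: "IKA"
Token 4: backref(off=1, len=1). Copied 'A' from pos 2. Output: "IKAA"
Token 5: backref(off=1, len=2) (overlapping!). Copied 'AA' from pos 3. Output: "IKAAAA"
Token 6: backref(off=4, len=2). Copied 'AA' from pos 2. Output: "IKAAAAAA"
Token 7: literal('K'). Output: "IKAAAAAAK"
Token 8: backref(off=7, len=6). Copied 'AAAAAA' from pos 2. Output: "IKAAAAAAKAAAAAA"
Token 9: backref(off=3, len=3). Copied 'AAA' from pos 12. Output: "IKAAAAAAKAAAAAAAAA"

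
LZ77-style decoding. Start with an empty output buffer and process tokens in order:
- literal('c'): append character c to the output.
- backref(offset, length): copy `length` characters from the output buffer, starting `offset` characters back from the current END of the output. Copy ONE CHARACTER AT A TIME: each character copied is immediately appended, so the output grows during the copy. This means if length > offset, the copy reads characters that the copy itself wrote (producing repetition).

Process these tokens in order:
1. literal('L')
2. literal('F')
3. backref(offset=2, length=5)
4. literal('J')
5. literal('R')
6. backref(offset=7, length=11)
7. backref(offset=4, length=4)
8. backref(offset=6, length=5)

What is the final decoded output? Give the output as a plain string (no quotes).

Token 1: literal('L'). Output: "L"
Token 2: literal('F'). Output: "LF"
Token 3: backref(off=2, len=5) (overlapping!). Copied 'LFLFL' from pos 0. Output: "LFLFLFL"
Token 4: literal('J'). Output: "LFLFLFLJ"
Token 5: literal('R'). Output: "LFLFLFLJR"
Token 6: backref(off=7, len=11) (overlapping!). Copied 'LFLFLJRLFLF' from pos 2. Output: "LFLFLFLJRLFLFLJRLFLF"
Token 7: backref(off=4, len=4). Copied 'LFLF' from pos 16. Output: "LFLFLFLJRLFLFLJRLFLFLFLF"
Token 8: backref(off=6, len=5). Copied 'LFLFL' from pos 18. Output: "LFLFLFLJRLFLFLJRLFLFLFLFLFLFL"

Answer: LFLFLFLJRLFLFLJRLFLFLFLFLFLFL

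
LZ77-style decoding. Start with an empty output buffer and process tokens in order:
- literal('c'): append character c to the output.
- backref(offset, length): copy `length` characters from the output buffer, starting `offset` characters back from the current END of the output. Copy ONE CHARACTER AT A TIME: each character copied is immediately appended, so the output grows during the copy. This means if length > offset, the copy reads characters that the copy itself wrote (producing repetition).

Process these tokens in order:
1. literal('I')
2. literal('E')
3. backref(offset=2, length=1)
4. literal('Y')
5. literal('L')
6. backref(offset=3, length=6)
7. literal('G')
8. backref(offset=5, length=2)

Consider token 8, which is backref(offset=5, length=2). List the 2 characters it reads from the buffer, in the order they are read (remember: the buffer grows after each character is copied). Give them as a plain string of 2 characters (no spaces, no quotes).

Answer: LI

Derivation:
Token 1: literal('I'). Output: "I"
Token 2: literal('E'). Output: "IE"
Token 3: backref(off=2, len=1). Copied 'I' from pos 0. Output: "IEI"
Token 4: literal('Y'). Output: "IEIY"
Token 5: literal('L'). Output: "IEIYL"
Token 6: backref(off=3, len=6) (overlapping!). Copied 'IYLIYL' from pos 2. Output: "IEIYLIYLIYL"
Token 7: literal('G'). Output: "IEIYLIYLIYLG"
Token 8: backref(off=5, len=2). Buffer before: "IEIYLIYLIYLG" (len 12)
  byte 1: read out[7]='L', append. Buffer now: "IEIYLIYLIYLGL"
  byte 2: read out[8]='I', append. Buffer now: "IEIYLIYLIYLGLI"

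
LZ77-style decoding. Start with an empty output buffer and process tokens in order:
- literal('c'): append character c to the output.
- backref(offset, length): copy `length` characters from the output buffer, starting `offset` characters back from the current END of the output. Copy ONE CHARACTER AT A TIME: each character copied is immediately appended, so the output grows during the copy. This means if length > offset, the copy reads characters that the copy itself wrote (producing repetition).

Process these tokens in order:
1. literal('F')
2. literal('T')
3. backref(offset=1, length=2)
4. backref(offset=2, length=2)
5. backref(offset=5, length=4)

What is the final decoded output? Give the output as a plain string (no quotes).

Token 1: literal('F'). Output: "F"
Token 2: literal('T'). Output: "FT"
Token 3: backref(off=1, len=2) (overlapping!). Copied 'TT' from pos 1. Output: "FTTT"
Token 4: backref(off=2, len=2). Copied 'TT' from pos 2. Output: "FTTTTT"
Token 5: backref(off=5, len=4). Copied 'TTTT' from pos 1. Output: "FTTTTTTTTT"

Answer: FTTTTTTTTT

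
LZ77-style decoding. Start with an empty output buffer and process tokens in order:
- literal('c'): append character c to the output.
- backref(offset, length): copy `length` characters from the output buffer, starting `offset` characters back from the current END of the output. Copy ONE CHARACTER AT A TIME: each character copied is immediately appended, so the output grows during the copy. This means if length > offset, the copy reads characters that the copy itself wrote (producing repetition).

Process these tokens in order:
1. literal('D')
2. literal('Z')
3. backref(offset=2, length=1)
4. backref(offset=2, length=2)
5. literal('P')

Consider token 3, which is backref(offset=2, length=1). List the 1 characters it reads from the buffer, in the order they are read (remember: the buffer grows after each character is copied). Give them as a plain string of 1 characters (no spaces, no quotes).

Answer: D

Derivation:
Token 1: literal('D'). Output: "D"
Token 2: literal('Z'). Output: "DZ"
Token 3: backref(off=2, len=1). Buffer before: "DZ" (len 2)
  byte 1: read out[0]='D', append. Buffer now: "DZD"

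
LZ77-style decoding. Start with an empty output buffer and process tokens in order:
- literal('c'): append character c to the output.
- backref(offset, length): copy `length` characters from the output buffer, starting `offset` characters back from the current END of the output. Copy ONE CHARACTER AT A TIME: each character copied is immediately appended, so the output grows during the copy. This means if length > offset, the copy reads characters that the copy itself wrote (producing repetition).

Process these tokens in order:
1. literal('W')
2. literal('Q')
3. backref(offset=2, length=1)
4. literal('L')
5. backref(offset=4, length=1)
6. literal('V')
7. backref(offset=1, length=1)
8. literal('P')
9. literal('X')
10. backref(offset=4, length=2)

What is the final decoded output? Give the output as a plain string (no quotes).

Token 1: literal('W'). Output: "W"
Token 2: literal('Q'). Output: "WQ"
Token 3: backref(off=2, len=1). Copied 'W' from pos 0. Output: "WQW"
Token 4: literal('L'). Output: "WQWL"
Token 5: backref(off=4, len=1). Copied 'W' from pos 0. Output: "WQWLW"
Token 6: literal('V'). Output: "WQWLWV"
Token 7: backref(off=1, len=1). Copied 'V' from pos 5. Output: "WQWLWVV"
Token 8: literal('P'). Output: "WQWLWVVP"
Token 9: literal('X'). Output: "WQWLWVVPX"
Token 10: backref(off=4, len=2). Copied 'VV' from pos 5. Output: "WQWLWVVPXVV"

Answer: WQWLWVVPXVV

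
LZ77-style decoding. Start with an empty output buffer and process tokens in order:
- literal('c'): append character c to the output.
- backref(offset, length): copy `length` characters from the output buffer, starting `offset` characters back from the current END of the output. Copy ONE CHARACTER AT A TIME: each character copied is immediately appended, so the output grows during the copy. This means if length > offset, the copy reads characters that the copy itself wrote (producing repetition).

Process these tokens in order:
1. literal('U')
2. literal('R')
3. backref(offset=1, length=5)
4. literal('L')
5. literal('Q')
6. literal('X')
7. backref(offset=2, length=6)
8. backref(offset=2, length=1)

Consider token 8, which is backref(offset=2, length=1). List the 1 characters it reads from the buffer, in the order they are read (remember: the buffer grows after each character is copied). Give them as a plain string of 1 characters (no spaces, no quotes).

Token 1: literal('U'). Output: "U"
Token 2: literal('R'). Output: "UR"
Token 3: backref(off=1, len=5) (overlapping!). Copied 'RRRRR' from pos 1. Output: "URRRRRR"
Token 4: literal('L'). Output: "URRRRRRL"
Token 5: literal('Q'). Output: "URRRRRRLQ"
Token 6: literal('X'). Output: "URRRRRRLQX"
Token 7: backref(off=2, len=6) (overlapping!). Copied 'QXQXQX' from pos 8. Output: "URRRRRRLQXQXQXQX"
Token 8: backref(off=2, len=1). Buffer before: "URRRRRRLQXQXQXQX" (len 16)
  byte 1: read out[14]='Q', append. Buffer now: "URRRRRRLQXQXQXQXQ"

Answer: Q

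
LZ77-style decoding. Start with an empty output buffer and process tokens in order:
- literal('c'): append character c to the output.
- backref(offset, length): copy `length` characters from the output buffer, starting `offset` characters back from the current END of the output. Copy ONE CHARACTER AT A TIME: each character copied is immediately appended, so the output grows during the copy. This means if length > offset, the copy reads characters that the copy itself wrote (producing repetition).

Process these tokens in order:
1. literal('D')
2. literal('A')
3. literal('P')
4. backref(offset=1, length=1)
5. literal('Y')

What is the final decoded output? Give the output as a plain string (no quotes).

Answer: DAPPY

Derivation:
Token 1: literal('D'). Output: "D"
Token 2: literal('A'). Output: "DA"
Token 3: literal('P'). Output: "DAP"
Token 4: backref(off=1, len=1). Copied 'P' from pos 2. Output: "DAPP"
Token 5: literal('Y'). Output: "DAPPY"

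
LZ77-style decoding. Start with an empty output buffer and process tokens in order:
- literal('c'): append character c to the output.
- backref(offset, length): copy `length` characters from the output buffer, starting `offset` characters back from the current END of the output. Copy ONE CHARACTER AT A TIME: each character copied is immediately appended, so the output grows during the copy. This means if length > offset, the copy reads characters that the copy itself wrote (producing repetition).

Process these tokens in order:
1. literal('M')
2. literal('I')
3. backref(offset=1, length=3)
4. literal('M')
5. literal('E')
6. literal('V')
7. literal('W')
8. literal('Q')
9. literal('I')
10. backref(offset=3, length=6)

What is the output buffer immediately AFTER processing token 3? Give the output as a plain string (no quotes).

Token 1: literal('M'). Output: "M"
Token 2: literal('I'). Output: "MI"
Token 3: backref(off=1, len=3) (overlapping!). Copied 'III' from pos 1. Output: "MIIII"

Answer: MIIII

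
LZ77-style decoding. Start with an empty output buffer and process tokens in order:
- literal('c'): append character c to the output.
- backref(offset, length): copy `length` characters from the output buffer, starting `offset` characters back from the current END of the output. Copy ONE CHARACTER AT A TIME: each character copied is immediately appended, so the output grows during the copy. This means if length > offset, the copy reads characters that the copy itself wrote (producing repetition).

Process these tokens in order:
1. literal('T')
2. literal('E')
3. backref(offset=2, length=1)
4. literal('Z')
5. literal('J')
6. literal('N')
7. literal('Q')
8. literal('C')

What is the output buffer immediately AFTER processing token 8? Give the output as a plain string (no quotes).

Answer: TETZJNQC

Derivation:
Token 1: literal('T'). Output: "T"
Token 2: literal('E'). Output: "TE"
Token 3: backref(off=2, len=1). Copied 'T' from pos 0. Output: "TET"
Token 4: literal('Z'). Output: "TETZ"
Token 5: literal('J'). Output: "TETZJ"
Token 6: literal('N'). Output: "TETZJN"
Token 7: literal('Q'). Output: "TETZJNQ"
Token 8: literal('C'). Output: "TETZJNQC"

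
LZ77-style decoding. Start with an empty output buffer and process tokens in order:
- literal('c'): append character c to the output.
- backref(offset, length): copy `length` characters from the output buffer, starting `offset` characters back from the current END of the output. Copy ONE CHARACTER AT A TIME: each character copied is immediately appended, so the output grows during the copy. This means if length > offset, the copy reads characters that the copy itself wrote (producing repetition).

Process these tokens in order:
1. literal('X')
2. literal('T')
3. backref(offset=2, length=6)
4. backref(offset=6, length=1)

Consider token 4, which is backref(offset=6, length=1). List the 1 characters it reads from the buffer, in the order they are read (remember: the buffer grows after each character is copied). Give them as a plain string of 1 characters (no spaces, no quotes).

Answer: X

Derivation:
Token 1: literal('X'). Output: "X"
Token 2: literal('T'). Output: "XT"
Token 3: backref(off=2, len=6) (overlapping!). Copied 'XTXTXT' from pos 0. Output: "XTXTXTXT"
Token 4: backref(off=6, len=1). Buffer before: "XTXTXTXT" (len 8)
  byte 1: read out[2]='X', append. Buffer now: "XTXTXTXTX"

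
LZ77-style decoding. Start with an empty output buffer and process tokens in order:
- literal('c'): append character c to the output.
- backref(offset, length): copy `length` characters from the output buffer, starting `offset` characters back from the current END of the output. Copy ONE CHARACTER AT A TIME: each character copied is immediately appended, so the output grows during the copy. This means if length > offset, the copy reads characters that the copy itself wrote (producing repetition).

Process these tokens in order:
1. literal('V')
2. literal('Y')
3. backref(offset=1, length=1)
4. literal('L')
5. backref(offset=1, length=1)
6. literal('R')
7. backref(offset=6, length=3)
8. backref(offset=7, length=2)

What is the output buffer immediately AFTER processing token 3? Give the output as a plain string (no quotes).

Answer: VYY

Derivation:
Token 1: literal('V'). Output: "V"
Token 2: literal('Y'). Output: "VY"
Token 3: backref(off=1, len=1). Copied 'Y' from pos 1. Output: "VYY"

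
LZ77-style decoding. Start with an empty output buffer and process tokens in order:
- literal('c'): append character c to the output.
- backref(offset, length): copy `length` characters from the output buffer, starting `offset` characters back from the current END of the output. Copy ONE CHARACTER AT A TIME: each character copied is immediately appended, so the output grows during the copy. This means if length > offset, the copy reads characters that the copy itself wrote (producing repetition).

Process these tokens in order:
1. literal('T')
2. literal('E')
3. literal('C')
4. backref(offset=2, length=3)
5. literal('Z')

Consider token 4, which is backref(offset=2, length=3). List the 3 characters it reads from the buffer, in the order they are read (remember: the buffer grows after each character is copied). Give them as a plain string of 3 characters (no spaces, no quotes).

Token 1: literal('T'). Output: "T"
Token 2: literal('E'). Output: "TE"
Token 3: literal('C'). Output: "TEC"
Token 4: backref(off=2, len=3). Buffer before: "TEC" (len 3)
  byte 1: read out[1]='E', append. Buffer now: "TECE"
  byte 2: read out[2]='C', append. Buffer now: "TECEC"
  byte 3: read out[3]='E', append. Buffer now: "TECECE"

Answer: ECE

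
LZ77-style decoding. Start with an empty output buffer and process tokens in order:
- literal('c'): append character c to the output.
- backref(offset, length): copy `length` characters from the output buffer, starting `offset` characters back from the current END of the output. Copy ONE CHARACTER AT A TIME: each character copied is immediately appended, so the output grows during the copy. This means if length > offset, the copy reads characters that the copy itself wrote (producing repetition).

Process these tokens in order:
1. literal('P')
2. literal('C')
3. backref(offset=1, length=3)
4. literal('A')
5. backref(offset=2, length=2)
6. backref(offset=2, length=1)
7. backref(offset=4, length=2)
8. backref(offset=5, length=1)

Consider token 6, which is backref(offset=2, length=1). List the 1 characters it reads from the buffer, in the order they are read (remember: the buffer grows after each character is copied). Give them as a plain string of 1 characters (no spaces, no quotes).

Answer: C

Derivation:
Token 1: literal('P'). Output: "P"
Token 2: literal('C'). Output: "PC"
Token 3: backref(off=1, len=3) (overlapping!). Copied 'CCC' from pos 1. Output: "PCCCC"
Token 4: literal('A'). Output: "PCCCCA"
Token 5: backref(off=2, len=2). Copied 'CA' from pos 4. Output: "PCCCCACA"
Token 6: backref(off=2, len=1). Buffer before: "PCCCCACA" (len 8)
  byte 1: read out[6]='C', append. Buffer now: "PCCCCACAC"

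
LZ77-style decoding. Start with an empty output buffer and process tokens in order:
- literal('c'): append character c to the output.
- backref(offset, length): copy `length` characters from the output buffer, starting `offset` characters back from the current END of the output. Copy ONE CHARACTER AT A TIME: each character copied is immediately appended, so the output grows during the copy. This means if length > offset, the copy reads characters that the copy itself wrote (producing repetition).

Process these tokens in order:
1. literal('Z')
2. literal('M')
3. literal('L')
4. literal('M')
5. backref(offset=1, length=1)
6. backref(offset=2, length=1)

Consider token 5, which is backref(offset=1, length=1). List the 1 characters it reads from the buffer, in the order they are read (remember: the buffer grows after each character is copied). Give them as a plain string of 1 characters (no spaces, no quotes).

Token 1: literal('Z'). Output: "Z"
Token 2: literal('M'). Output: "ZM"
Token 3: literal('L'). Output: "ZML"
Token 4: literal('M'). Output: "ZMLM"
Token 5: backref(off=1, len=1). Buffer before: "ZMLM" (len 4)
  byte 1: read out[3]='M', append. Buffer now: "ZMLMM"

Answer: M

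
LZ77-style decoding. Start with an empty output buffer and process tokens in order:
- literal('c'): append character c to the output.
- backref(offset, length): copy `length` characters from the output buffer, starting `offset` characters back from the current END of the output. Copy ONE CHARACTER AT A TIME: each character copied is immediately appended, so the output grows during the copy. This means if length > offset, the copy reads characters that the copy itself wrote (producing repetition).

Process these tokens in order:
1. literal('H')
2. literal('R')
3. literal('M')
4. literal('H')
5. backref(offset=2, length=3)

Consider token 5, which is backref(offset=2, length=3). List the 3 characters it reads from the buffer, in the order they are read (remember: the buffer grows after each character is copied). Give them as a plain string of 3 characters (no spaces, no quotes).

Token 1: literal('H'). Output: "H"
Token 2: literal('R'). Output: "HR"
Token 3: literal('M'). Output: "HRM"
Token 4: literal('H'). Output: "HRMH"
Token 5: backref(off=2, len=3). Buffer before: "HRMH" (len 4)
  byte 1: read out[2]='M', append. Buffer now: "HRMHM"
  byte 2: read out[3]='H', append. Buffer now: "HRMHMH"
  byte 3: read out[4]='M', append. Buffer now: "HRMHMHM"

Answer: MHM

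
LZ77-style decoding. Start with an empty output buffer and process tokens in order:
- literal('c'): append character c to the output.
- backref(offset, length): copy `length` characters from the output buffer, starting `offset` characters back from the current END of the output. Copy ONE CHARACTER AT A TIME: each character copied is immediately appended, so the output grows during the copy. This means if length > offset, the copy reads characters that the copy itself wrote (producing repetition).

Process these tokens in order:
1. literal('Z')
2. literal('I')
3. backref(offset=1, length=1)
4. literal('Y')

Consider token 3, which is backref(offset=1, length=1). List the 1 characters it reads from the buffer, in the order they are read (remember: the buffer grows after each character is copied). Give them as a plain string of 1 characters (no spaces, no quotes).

Answer: I

Derivation:
Token 1: literal('Z'). Output: "Z"
Token 2: literal('I'). Output: "ZI"
Token 3: backref(off=1, len=1). Buffer before: "ZI" (len 2)
  byte 1: read out[1]='I', append. Buffer now: "ZII"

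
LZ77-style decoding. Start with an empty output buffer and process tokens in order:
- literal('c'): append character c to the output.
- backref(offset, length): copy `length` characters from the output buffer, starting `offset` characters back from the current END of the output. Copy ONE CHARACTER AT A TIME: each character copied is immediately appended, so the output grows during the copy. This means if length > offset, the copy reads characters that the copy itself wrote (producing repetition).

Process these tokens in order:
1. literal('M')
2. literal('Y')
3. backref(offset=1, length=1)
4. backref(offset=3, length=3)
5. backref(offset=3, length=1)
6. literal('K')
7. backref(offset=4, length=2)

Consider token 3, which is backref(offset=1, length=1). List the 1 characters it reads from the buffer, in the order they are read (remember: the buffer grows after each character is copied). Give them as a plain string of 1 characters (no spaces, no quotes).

Token 1: literal('M'). Output: "M"
Token 2: literal('Y'). Output: "MY"
Token 3: backref(off=1, len=1). Buffer before: "MY" (len 2)
  byte 1: read out[1]='Y', append. Buffer now: "MYY"

Answer: Y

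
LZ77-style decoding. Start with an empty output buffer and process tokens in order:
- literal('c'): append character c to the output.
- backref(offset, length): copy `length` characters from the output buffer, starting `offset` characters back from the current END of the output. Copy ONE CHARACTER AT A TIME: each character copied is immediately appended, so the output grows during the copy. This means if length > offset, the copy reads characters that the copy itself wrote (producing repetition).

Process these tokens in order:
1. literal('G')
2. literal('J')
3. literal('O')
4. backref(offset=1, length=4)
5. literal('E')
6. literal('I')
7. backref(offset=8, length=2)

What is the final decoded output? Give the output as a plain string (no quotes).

Answer: GJOOOOOEIJO

Derivation:
Token 1: literal('G'). Output: "G"
Token 2: literal('J'). Output: "GJ"
Token 3: literal('O'). Output: "GJO"
Token 4: backref(off=1, len=4) (overlapping!). Copied 'OOOO' from pos 2. Output: "GJOOOOO"
Token 5: literal('E'). Output: "GJOOOOOE"
Token 6: literal('I'). Output: "GJOOOOOEI"
Token 7: backref(off=8, len=2). Copied 'JO' from pos 1. Output: "GJOOOOOEIJO"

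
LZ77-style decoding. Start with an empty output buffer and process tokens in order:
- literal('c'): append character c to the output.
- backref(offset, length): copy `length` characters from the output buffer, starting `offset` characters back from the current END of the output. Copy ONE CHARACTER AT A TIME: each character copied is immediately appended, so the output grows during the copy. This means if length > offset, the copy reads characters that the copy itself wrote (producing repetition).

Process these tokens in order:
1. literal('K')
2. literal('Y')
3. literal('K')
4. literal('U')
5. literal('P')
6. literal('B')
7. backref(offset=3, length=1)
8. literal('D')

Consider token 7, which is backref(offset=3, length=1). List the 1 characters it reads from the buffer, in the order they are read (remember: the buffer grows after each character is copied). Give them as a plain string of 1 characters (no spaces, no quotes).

Answer: U

Derivation:
Token 1: literal('K'). Output: "K"
Token 2: literal('Y'). Output: "KY"
Token 3: literal('K'). Output: "KYK"
Token 4: literal('U'). Output: "KYKU"
Token 5: literal('P'). Output: "KYKUP"
Token 6: literal('B'). Output: "KYKUPB"
Token 7: backref(off=3, len=1). Buffer before: "KYKUPB" (len 6)
  byte 1: read out[3]='U', append. Buffer now: "KYKUPBU"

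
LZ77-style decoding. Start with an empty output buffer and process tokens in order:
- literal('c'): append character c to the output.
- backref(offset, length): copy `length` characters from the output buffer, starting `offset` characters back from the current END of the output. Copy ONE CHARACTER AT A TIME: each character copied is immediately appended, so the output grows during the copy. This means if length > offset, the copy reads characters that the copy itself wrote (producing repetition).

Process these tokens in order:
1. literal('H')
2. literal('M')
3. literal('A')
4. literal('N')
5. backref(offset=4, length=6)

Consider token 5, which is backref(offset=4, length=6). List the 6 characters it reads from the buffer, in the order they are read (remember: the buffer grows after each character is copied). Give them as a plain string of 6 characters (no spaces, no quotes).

Answer: HMANHM

Derivation:
Token 1: literal('H'). Output: "H"
Token 2: literal('M'). Output: "HM"
Token 3: literal('A'). Output: "HMA"
Token 4: literal('N'). Output: "HMAN"
Token 5: backref(off=4, len=6). Buffer before: "HMAN" (len 4)
  byte 1: read out[0]='H', append. Buffer now: "HMANH"
  byte 2: read out[1]='M', append. Buffer now: "HMANHM"
  byte 3: read out[2]='A', append. Buffer now: "HMANHMA"
  byte 4: read out[3]='N', append. Buffer now: "HMANHMAN"
  byte 5: read out[4]='H', append. Buffer now: "HMANHMANH"
  byte 6: read out[5]='M', append. Buffer now: "HMANHMANHM"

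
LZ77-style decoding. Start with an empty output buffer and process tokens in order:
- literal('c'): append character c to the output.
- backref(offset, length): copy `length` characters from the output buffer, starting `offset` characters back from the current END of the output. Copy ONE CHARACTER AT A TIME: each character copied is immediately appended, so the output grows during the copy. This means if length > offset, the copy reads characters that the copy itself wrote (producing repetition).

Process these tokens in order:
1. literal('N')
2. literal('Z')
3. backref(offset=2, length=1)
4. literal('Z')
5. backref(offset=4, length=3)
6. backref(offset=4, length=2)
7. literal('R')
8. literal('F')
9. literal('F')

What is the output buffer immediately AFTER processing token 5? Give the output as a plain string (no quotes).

Answer: NZNZNZN

Derivation:
Token 1: literal('N'). Output: "N"
Token 2: literal('Z'). Output: "NZ"
Token 3: backref(off=2, len=1). Copied 'N' from pos 0. Output: "NZN"
Token 4: literal('Z'). Output: "NZNZ"
Token 5: backref(off=4, len=3). Copied 'NZN' from pos 0. Output: "NZNZNZN"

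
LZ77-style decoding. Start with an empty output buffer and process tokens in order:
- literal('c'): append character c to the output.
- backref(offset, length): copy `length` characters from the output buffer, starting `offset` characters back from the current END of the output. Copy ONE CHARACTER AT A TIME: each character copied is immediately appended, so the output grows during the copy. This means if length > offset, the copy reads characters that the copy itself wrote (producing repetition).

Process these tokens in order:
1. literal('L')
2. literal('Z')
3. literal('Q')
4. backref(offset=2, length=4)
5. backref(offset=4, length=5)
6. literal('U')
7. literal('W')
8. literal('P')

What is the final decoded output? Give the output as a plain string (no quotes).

Token 1: literal('L'). Output: "L"
Token 2: literal('Z'). Output: "LZ"
Token 3: literal('Q'). Output: "LZQ"
Token 4: backref(off=2, len=4) (overlapping!). Copied 'ZQZQ' from pos 1. Output: "LZQZQZQ"
Token 5: backref(off=4, len=5) (overlapping!). Copied 'ZQZQZ' from pos 3. Output: "LZQZQZQZQZQZ"
Token 6: literal('U'). Output: "LZQZQZQZQZQZU"
Token 7: literal('W'). Output: "LZQZQZQZQZQZUW"
Token 8: literal('P'). Output: "LZQZQZQZQZQZUWP"

Answer: LZQZQZQZQZQZUWP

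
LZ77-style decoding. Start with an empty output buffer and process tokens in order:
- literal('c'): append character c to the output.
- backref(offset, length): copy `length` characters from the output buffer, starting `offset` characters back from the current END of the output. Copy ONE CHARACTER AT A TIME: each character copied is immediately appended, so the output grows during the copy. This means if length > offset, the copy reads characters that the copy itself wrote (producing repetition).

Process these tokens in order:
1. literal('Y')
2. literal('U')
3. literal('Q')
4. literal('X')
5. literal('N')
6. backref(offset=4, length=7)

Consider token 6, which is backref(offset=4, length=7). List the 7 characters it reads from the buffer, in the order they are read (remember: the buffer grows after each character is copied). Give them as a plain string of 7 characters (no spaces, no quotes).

Token 1: literal('Y'). Output: "Y"
Token 2: literal('U'). Output: "YU"
Token 3: literal('Q'). Output: "YUQ"
Token 4: literal('X'). Output: "YUQX"
Token 5: literal('N'). Output: "YUQXN"
Token 6: backref(off=4, len=7). Buffer before: "YUQXN" (len 5)
  byte 1: read out[1]='U', append. Buffer now: "YUQXNU"
  byte 2: read out[2]='Q', append. Buffer now: "YUQXNUQ"
  byte 3: read out[3]='X', append. Buffer now: "YUQXNUQX"
  byte 4: read out[4]='N', append. Buffer now: "YUQXNUQXN"
  byte 5: read out[5]='U', append. Buffer now: "YUQXNUQXNU"
  byte 6: read out[6]='Q', append. Buffer now: "YUQXNUQXNUQ"
  byte 7: read out[7]='X', append. Buffer now: "YUQXNUQXNUQX"

Answer: UQXNUQX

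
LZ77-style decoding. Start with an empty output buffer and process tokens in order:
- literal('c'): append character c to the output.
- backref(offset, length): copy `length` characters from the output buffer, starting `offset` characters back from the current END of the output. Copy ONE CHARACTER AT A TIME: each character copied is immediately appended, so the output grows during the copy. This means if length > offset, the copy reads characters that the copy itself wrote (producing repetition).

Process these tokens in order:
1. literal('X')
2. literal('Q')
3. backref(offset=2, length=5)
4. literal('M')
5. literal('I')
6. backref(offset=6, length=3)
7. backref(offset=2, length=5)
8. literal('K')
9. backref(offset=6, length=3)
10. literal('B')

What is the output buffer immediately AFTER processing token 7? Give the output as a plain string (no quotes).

Token 1: literal('X'). Output: "X"
Token 2: literal('Q'). Output: "XQ"
Token 3: backref(off=2, len=5) (overlapping!). Copied 'XQXQX' from pos 0. Output: "XQXQXQX"
Token 4: literal('M'). Output: "XQXQXQXM"
Token 5: literal('I'). Output: "XQXQXQXMI"
Token 6: backref(off=6, len=3). Copied 'QXQ' from pos 3. Output: "XQXQXQXMIQXQ"
Token 7: backref(off=2, len=5) (overlapping!). Copied 'XQXQX' from pos 10. Output: "XQXQXQXMIQXQXQXQX"

Answer: XQXQXQXMIQXQXQXQX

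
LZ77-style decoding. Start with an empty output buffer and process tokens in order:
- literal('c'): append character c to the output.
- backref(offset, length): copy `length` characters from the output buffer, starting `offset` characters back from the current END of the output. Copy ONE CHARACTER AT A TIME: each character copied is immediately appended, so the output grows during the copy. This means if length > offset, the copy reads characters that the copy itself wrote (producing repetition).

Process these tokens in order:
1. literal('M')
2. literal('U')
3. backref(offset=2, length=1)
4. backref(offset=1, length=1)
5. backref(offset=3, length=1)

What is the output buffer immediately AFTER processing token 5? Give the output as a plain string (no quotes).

Answer: MUMMU

Derivation:
Token 1: literal('M'). Output: "M"
Token 2: literal('U'). Output: "MU"
Token 3: backref(off=2, len=1). Copied 'M' from pos 0. Output: "MUM"
Token 4: backref(off=1, len=1). Copied 'M' from pos 2. Output: "MUMM"
Token 5: backref(off=3, len=1). Copied 'U' from pos 1. Output: "MUMMU"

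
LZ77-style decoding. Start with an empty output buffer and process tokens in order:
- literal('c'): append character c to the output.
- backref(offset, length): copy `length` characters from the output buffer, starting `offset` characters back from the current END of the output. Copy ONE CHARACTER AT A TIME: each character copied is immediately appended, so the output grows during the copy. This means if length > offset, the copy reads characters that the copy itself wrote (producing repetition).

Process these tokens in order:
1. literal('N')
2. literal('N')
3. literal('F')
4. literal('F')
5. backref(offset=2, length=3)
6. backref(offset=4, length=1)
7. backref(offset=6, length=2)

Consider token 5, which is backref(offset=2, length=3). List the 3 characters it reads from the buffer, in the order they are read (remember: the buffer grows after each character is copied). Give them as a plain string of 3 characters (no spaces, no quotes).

Answer: FFF

Derivation:
Token 1: literal('N'). Output: "N"
Token 2: literal('N'). Output: "NN"
Token 3: literal('F'). Output: "NNF"
Token 4: literal('F'). Output: "NNFF"
Token 5: backref(off=2, len=3). Buffer before: "NNFF" (len 4)
  byte 1: read out[2]='F', append. Buffer now: "NNFFF"
  byte 2: read out[3]='F', append. Buffer now: "NNFFFF"
  byte 3: read out[4]='F', append. Buffer now: "NNFFFFF"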